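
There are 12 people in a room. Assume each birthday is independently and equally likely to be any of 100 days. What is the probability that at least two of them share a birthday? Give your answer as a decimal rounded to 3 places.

0.497

It's easier to compute the probability that all 12 are distinct.
P(all distinct) = 100/100 · 99/100 · ··· · 89/100 ≈ 0.503.
So the probability of at least one match is 1 − 0.503 = 0.497.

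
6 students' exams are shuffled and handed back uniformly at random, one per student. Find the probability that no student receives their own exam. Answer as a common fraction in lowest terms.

53/144

This is the derangement probability: permutations of 6 with no fixed point.
D(6) = 6! · (1 − 1/1! + 1/2! − ··· + (−1)^6/6!) = 265.
P = 265/720 = 53/144.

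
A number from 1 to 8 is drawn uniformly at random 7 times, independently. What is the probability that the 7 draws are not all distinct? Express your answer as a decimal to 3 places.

0.981

P(all 7 different) = 8/8 · 7/8 · ··· · 2/8 ≈ 0.019.
P(at least two equal) = 1 − 0.019 = 0.981.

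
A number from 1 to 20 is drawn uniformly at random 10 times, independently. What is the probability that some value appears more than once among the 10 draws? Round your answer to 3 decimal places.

0.935

P(all 10 different) = 20/20 · 19/20 · ··· · 11/20 ≈ 0.065.
P(at least two equal) = 1 − 0.065 = 0.935.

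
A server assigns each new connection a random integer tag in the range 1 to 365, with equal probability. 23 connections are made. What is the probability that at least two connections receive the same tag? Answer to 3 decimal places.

0.507

It's easier to compute the probability that all 23 are distinct.
P(all distinct) = 365/365 · 364/365 · ··· · 343/365 ≈ 0.493.
So the probability of at least one match is 1 − 0.493 = 0.507.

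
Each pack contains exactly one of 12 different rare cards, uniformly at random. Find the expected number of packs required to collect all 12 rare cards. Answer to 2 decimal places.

37.24

After i distinct types are collected, each trial gives a new one with probability (12−i)/12, so the expected wait for the next new type is 12/(12−i).
E = 12/12 + 12/11 + 12/10 + 12/9 + 12/8 + 12/7 + 12/6 + 12/5 + 12/4 + 12/3 + 12/2 + 12/1 = 86021/2310 ≈ 37.24.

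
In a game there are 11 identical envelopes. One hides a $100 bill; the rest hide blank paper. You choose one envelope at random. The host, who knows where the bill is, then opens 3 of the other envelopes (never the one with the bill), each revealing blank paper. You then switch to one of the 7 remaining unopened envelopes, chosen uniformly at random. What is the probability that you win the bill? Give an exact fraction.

10/77

Your original envelope holds the bill with probability 1/11, so the other 10 collectively hold it with probability 10/11.
The host can always find 3 empty envelopes to open, so the reveals don't change that 10/11; it is now spread over the 7 remaining unopened envelopes.
P(win by switching) = (10/11) · (1/7) = 10/77.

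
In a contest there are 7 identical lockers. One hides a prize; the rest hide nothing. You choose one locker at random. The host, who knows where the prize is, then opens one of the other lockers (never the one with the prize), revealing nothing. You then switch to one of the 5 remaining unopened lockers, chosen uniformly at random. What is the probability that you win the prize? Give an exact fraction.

Your original locker holds the prize with probability 1/7, so the other 6 collectively hold it with probability 6/7.
The host can always find an empty locker to open, so this doesn't change that 6/7; it is now spread over the 5 remaining unopened lockers.
P(win by switching) = (6/7) · (1/5) = 6/35.

6/35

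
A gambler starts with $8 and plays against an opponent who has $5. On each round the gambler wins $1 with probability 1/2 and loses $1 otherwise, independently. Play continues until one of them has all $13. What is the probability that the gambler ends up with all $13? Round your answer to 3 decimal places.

With a fair step, P(i) = ½P(i−1) + ½P(i+1) with P(0)=0, P(13)=1 has the linear solution P(i) = i/13.
P(8) = 8/13 ≈ 0.615.

0.615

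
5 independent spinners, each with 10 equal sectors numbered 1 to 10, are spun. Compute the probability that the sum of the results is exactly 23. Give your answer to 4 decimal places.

0.0484

There are 10^5 = 100000 equally likely outcomes.
The number of ordered 5-tuples from {1,…,10} summing to 23 is 4840.
P(sum = 23) = 4840/100000 = 121/2500 ≈ 0.0484.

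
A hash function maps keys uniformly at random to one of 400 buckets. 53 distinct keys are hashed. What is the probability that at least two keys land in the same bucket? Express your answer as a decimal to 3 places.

It's easier to compute the probability that all 53 are distinct.
P(all distinct) = 400/400 · 399/400 · ··· · 348/400 ≈ 0.027.
So the probability of at least one match is 1 − 0.027 = 0.973.

0.973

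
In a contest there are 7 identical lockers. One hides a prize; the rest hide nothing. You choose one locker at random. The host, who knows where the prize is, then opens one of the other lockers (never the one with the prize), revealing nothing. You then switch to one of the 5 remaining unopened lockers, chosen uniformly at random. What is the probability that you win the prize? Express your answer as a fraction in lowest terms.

6/35

Your original locker holds the prize with probability 1/7, so the other 6 collectively hold it with probability 6/7.
The host can always find an empty locker to open, so this doesn't change that 6/7; it is now spread over the 5 remaining unopened lockers.
P(win by switching) = (6/7) · (1/5) = 6/35.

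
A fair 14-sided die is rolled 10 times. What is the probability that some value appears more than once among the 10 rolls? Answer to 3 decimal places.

0.987

P(all 10 different) = 14/14 · 13/14 · ··· · 5/14 ≈ 0.013.
P(at least two equal) = 1 − 0.013 = 0.987.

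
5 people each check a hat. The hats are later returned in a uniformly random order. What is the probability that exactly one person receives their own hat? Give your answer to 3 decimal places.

Choose which one is fixed: C(5,1) = 5 ways.
The remaining 4 must have no fixed point: D(4) = 9.
P = 5·9/120 = 3/8 ≈ 0.375.

0.375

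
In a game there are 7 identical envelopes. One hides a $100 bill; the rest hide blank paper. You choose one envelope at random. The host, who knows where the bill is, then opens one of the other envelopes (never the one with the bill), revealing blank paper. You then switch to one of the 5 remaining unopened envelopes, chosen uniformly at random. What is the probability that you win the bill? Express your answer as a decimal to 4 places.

0.1714

Your original envelope holds the bill with probability 1/7, so the other 6 collectively hold it with probability 6/7.
The host can always find an empty envelope to open, so this doesn't change that 6/7; it is now spread over the 5 remaining unopened envelopes.
P(win by switching) = (6/7) · (1/5) = 6/35 ≈ 0.1714.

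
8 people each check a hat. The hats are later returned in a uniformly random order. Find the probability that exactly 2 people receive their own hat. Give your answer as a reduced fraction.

53/288

Choose which 2 of the 8 are fixed: C(8,2) = 28 ways.
The remaining 6 must have no fixed point: D(6) = 265.
P = 28·265/40320 = 53/288.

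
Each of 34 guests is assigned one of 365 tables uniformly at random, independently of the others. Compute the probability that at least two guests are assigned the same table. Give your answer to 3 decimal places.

It's easier to compute the probability that all 34 are distinct.
P(all distinct) = 365/365 · 364/365 · ··· · 332/365 ≈ 0.205.
So the probability of at least one match is 1 − 0.205 = 0.795.

0.795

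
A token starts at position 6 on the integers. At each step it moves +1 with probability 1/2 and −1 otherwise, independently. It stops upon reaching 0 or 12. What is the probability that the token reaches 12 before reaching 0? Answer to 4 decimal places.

With a fair step, P(i) = ½P(i−1) + ½P(i+1) with P(0)=0, P(12)=1 has the linear solution P(i) = i/12.
P(6) = 6/12 = 1/2 ≈ 0.5000.

0.5000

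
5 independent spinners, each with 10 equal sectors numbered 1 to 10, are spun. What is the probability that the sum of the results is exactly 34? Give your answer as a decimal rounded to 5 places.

0.03795

There are 10^5 = 100000 equally likely outcomes.
The number of ordered 5-tuples from {1,…,10} summing to 34 is 3795.
P(sum = 34) = 3795/100000 = 759/20000 ≈ 0.03795.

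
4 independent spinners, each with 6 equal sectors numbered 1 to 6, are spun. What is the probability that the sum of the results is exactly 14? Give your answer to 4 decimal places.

0.1127

There are 6^4 = 1296 equally likely outcomes.
The number of ordered 4-tuples from {1,…,6} summing to 14 is 146.
P(sum = 14) = 146/1296 = 73/648 ≈ 0.1127.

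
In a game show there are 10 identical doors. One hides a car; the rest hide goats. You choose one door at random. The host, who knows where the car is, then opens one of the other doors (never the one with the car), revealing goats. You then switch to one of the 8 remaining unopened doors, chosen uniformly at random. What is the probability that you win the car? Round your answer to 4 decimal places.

Your original door holds the car with probability 1/10, so the other 9 collectively hold it with probability 9/10.
The host can always find an empty door to open, so this doesn't change that 9/10; it is now spread over the 8 remaining unopened doors.
P(win by switching) = (9/10) · (1/8) = 9/80 ≈ 0.1125.

0.1125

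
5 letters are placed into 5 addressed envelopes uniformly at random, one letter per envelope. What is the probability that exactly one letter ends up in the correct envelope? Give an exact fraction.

3/8

Choose which one is fixed: C(5,1) = 5 ways.
The remaining 4 must have no fixed point: D(4) = 9.
P = 5·9/120 = 3/8.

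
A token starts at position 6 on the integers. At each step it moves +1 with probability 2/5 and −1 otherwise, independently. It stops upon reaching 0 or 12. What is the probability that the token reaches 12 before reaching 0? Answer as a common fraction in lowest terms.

Let r = q/p = (3/5)/(2/5) = 3/2. The recurrence P(i) = p·P(i+1) + q·P(i−1) with P(0)=0, P(12)=1 gives P(i) = (1 − r^i)/(1 − r^12).
P(6) = (1 − (3/2)^6) / (1 − (3/2)^12) = 64/793.

64/793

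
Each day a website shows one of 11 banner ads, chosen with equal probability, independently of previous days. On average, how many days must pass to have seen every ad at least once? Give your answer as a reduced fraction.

After i distinct types are collected, each trial gives a new one with probability (11−i)/11, so the expected wait for the next new type is 11/(11−i).
E = 11/11 + 11/10 + 11/9 + 11/8 + 11/7 + 11/6 + 11/5 + 11/4 + 11/3 + 11/2 + 11/1 = 83711/2520.

83711/2520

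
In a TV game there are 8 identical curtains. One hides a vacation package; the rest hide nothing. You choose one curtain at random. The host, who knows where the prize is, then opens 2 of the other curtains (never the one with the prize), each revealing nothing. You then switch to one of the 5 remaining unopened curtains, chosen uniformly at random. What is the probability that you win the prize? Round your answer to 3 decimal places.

0.175

Your original curtain holds the prize with probability 1/8, so the other 7 collectively hold it with probability 7/8.
The host can always find 2 empty curtains to open, so the reveals don't change that 7/8; it is now spread over the 5 remaining unopened curtains.
P(win by switching) = (7/8) · (1/5) = 7/40 ≈ 0.175.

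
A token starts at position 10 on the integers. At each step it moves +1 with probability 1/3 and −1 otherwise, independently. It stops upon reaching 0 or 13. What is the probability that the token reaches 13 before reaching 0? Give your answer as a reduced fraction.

Let r = q/p = (2/3)/(1/3) = 2. The recurrence P(i) = p·P(i+1) + q·P(i−1) with P(0)=0, P(13)=1 gives P(i) = (1 − r^i)/(1 − r^13).
P(10) = (1 − (2)^10) / (1 − (2)^13) = 1023/8191.

1023/8191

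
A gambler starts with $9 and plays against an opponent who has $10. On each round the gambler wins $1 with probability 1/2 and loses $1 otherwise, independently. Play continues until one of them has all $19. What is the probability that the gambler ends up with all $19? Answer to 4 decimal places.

0.4737

With a fair step, P(i) = ½P(i−1) + ½P(i+1) with P(0)=0, P(19)=1 has the linear solution P(i) = i/19.
P(9) = 9/19 ≈ 0.4737.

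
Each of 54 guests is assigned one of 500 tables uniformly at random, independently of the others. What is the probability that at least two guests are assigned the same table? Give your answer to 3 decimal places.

0.949

It's easier to compute the probability that all 54 are distinct.
P(all distinct) = 500/500 · 499/500 · ··· · 447/500 ≈ 0.051.
So the probability of at least one match is 1 − 0.051 = 0.949.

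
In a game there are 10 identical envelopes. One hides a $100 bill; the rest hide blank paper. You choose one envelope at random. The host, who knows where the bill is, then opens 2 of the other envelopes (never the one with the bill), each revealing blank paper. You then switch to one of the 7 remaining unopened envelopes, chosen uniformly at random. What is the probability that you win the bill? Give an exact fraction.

Your original envelope holds the bill with probability 1/10, so the other 9 collectively hold it with probability 9/10.
The host can always find 2 empty envelopes to open, so the reveals don't change that 9/10; it is now spread over the 7 remaining unopened envelopes.
P(win by switching) = (9/10) · (1/7) = 9/70.

9/70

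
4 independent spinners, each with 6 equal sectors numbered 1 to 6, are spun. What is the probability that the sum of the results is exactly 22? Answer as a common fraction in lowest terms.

5/648

There are 6^4 = 1296 equally likely outcomes.
The number of ordered 4-tuples from {1,…,6} summing to 22 is 10.
P(sum = 22) = 10/1296 = 5/648.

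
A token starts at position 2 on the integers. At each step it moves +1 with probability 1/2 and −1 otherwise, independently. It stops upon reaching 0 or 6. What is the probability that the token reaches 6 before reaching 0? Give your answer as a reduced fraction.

With a fair step, P(i) = ½P(i−1) + ½P(i+1) with P(0)=0, P(6)=1 has the linear solution P(i) = i/6.
P(2) = 2/6 = 1/3.

1/3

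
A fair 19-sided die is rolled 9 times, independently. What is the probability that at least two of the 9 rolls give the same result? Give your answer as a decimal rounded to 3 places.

0.896

P(all 9 different) = 19/19 · 18/19 · ··· · 11/19 ≈ 0.104.
P(at least two equal) = 1 − 0.104 = 0.896.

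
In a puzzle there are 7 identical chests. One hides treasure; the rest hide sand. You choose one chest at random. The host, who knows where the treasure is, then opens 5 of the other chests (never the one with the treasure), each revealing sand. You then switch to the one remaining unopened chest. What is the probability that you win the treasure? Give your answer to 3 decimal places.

0.857

Your original chest holds the treasure with probability 1/7, so the other 6 collectively hold it with probability 6/7.
The host can always find 5 empty chests to open, so the reveals don't change that 6/7; it is now spread over the 1 remaining unopened chest.
P(win by switching) = (6/7) · (1/1) = 6/7 ≈ 0.857.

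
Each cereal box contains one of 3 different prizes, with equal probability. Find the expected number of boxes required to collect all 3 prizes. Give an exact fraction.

After i distinct types are collected, each trial gives a new one with probability (3−i)/3, so the expected wait for the next new type is 3/(3−i).
E = 3/3 + 3/2 + 3/1 = 11/2.

11/2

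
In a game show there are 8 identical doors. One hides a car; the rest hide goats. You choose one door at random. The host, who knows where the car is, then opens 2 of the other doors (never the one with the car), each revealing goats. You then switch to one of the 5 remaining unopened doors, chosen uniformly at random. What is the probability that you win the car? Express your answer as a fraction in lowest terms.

Your original door holds the car with probability 1/8, so the other 7 collectively hold it with probability 7/8.
The host can always find 2 empty doors to open, so the reveals don't change that 7/8; it is now spread over the 5 remaining unopened doors.
P(win by switching) = (7/8) · (1/5) = 7/40.

7/40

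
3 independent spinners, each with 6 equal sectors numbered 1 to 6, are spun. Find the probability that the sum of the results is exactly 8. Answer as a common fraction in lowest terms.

There are 6^3 = 216 equally likely outcomes.
The number of ordered 3-tuples from {1,…,6} summing to 8 is 21.
P(sum = 8) = 21/216 = 7/72.

7/72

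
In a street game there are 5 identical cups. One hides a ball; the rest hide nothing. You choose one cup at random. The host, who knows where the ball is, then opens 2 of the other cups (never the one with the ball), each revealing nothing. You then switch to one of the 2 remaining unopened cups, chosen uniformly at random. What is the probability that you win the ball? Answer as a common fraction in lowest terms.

2/5

Your original cup holds the ball with probability 1/5, so the other 4 collectively hold it with probability 4/5.
The host can always find 2 empty cups to open, so the reveals don't change that 4/5; it is now spread over the 2 remaining unopened cups.
P(win by switching) = (4/5) · (1/2) = 2/5.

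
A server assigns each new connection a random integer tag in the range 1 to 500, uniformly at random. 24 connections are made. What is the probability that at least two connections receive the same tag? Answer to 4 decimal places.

It's easier to compute the probability that all 24 are distinct.
P(all distinct) = 500/500 · 499/500 · ··· · 477/500 ≈ 0.5707.
So the probability of at least one match is 1 − 0.5707 = 0.4293.

0.4293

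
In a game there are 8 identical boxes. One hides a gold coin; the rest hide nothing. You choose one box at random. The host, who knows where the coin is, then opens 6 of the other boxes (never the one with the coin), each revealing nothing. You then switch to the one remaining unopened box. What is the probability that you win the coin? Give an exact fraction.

Your original box holds the coin with probability 1/8, so the other 7 collectively hold it with probability 7/8.
The host can always find 6 empty boxes to open, so the reveals don't change that 7/8; it is now spread over the 1 remaining unopened box.
P(win by switching) = (7/8) · (1/1) = 7/8.

7/8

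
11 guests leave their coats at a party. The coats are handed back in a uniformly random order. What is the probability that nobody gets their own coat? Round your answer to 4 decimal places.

0.3679

This is the derangement probability: permutations of 11 with no fixed point.
D(11) = 11! · (1 − 1/1! + 1/2! − ··· + (−1)^11/11!) = 14684570.
P = 14684570/39916800 = 1468457/3991680 ≈ 0.3679.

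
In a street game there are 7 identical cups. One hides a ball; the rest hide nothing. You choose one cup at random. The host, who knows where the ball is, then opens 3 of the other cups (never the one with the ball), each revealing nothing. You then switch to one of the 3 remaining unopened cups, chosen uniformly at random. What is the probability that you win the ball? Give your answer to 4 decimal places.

0.2857

Your original cup holds the ball with probability 1/7, so the other 6 collectively hold it with probability 6/7.
The host can always find 3 empty cups to open, so the reveals don't change that 6/7; it is now spread over the 3 remaining unopened cups.
P(win by switching) = (6/7) · (1/3) = 2/7 ≈ 0.2857.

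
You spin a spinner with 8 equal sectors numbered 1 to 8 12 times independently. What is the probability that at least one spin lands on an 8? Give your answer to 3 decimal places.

P(no spin lands on an 8) = (7/8)^12 ≈ 0.201.
P(at least one) = 1 − 0.201 = 0.799.

0.799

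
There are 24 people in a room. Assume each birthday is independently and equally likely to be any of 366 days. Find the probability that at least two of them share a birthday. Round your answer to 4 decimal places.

It's easier to compute the probability that all 24 are distinct.
P(all distinct) = 366/366 · 365/366 · ··· · 343/366 ≈ 0.4627.
So the probability of at least one match is 1 − 0.4627 = 0.5373.

0.5373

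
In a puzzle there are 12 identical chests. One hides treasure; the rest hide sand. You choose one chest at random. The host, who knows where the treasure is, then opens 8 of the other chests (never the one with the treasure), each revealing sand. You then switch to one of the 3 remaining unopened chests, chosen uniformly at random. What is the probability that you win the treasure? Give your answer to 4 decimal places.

0.3056

Your original chest holds the treasure with probability 1/12, so the other 11 collectively hold it with probability 11/12.
The host can always find 8 empty chests to open, so the reveals don't change that 11/12; it is now spread over the 3 remaining unopened chests.
P(win by switching) = (11/12) · (1/3) = 11/36 ≈ 0.3056.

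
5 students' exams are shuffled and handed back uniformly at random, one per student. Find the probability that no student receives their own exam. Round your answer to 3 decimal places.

This is the derangement probability: permutations of 5 with no fixed point.
D(5) = 5! · (1 − 1/1! + 1/2! − ··· + (−1)^5/5!) = 44.
P = 44/120 = 11/30 ≈ 0.367.

0.367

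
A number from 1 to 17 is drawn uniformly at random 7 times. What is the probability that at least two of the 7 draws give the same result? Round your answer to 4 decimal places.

P(all 7 different) = 17/17 · 16/17 · ··· · 11/17 ≈ 0.2389.
P(at least two equal) = 1 − 0.2389 = 0.7611.

0.7611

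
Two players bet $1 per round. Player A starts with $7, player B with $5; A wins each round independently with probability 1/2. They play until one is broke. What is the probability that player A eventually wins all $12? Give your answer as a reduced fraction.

With a fair step, P(i) = ½P(i−1) + ½P(i+1) with P(0)=0, P(12)=1 has the linear solution P(i) = i/12.
P(7) = 7/12.

7/12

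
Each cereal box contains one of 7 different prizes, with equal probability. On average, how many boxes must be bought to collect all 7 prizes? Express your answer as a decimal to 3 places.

After i distinct types are collected, each trial gives a new one with probability (7−i)/7, so the expected wait for the next new type is 7/(7−i).
E = 7/7 + 7/6 + 7/5 + 7/4 + 7/3 + 7/2 + 7/1 = 363/20 ≈ 18.150.

18.150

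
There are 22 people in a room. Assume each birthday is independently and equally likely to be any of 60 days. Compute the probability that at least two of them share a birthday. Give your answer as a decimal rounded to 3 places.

0.988

It's easier to compute the probability that all 22 are distinct.
P(all distinct) = 60/60 · 59/60 · ··· · 39/60 ≈ 0.012.
So the probability of at least one match is 1 − 0.012 = 0.988.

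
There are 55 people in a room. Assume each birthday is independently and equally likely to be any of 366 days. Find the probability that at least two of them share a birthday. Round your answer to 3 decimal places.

It's easier to compute the probability that all 55 are distinct.
P(all distinct) = 366/366 · 365/366 · ··· · 312/366 ≈ 0.014.
So the probability of at least one match is 1 − 0.014 = 0.986.

0.986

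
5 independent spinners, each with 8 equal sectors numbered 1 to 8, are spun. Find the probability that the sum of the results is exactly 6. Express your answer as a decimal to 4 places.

There are 8^5 = 32768 equally likely outcomes.
The number of ordered 5-tuples from {1,…,8} summing to 6 is 5.
P(sum = 6) = 5/32768 ≈ 0.0002.

0.0002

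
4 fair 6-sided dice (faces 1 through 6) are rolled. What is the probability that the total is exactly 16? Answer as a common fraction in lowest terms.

There are 6^4 = 1296 equally likely outcomes.
The number of ordered 4-tuples from {1,…,6} summing to 16 is 125.
P(sum = 16) = 125/1296.

125/1296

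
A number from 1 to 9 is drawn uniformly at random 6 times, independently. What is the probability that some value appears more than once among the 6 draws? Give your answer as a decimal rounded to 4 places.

0.8862

P(all 6 different) = 9/9 · 8/9 · ··· · 4/9 ≈ 0.1138.
P(at least two equal) = 1 − 0.1138 = 0.8862.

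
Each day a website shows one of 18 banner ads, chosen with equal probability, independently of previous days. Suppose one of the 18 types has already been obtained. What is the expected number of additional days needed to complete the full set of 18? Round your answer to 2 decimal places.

61.91

Starting from 1 distinct type, each trial gives a new one with probability (18−i)/18 when i types are held, so the wait for the next new type is 18/(18−i).
E = 18/17 + 18/16 + 18/15 + 18/14 + 18/13 + 18/12 + 18/11 + 18/10 + 18/9 + 18/8 + 18/7 + 18/6 + 18/5 + 18/4 + 18/3 + 18/2 + 18/1 = 42142223/680680 ≈ 61.91.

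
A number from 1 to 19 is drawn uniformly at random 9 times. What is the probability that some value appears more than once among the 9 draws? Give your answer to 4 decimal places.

0.8961

P(all 9 different) = 19/19 · 18/19 · ··· · 11/19 ≈ 0.1039.
P(at least two equal) = 1 − 0.1039 = 0.8961.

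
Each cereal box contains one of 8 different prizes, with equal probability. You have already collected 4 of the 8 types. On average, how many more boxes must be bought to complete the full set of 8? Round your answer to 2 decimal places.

Starting from 4 distinct types, each trial gives a new one with probability (8−i)/8 when i types are held, so the wait for the next new type is 8/(8−i).
E = 8/4 + 8/3 + 8/2 + 8/1 = 50/3 ≈ 16.67.

16.67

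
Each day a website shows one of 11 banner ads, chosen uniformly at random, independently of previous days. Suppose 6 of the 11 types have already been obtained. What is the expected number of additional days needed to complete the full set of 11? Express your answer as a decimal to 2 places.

Starting from 6 distinct types, each trial gives a new one with probability (11−i)/11 when i types are held, so the wait for the next new type is 11/(11−i).
E = 11/5 + 11/4 + 11/3 + 11/2 + 11/1 = 1507/60 ≈ 25.12.

25.12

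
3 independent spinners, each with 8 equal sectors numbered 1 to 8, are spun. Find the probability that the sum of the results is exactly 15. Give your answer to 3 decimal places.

There are 8^3 = 512 equally likely outcomes.
The number of ordered 3-tuples from {1,…,8} summing to 15 is 46.
P(sum = 15) = 46/512 = 23/256 ≈ 0.090.

0.090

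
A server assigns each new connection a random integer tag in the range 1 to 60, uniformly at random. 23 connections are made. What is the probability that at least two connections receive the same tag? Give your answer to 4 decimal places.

It's easier to compute the probability that all 23 are distinct.
P(all distinct) = 60/60 · 59/60 · ··· · 38/60 ≈ 0.0077.
So the probability of at least one match is 1 − 0.0077 = 0.9923.

0.9923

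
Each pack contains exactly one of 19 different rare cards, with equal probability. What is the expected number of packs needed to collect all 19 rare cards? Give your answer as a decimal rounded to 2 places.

67.41

After i distinct types are collected, each trial gives a new one with probability (19−i)/19, so the expected wait for the next new type is 19/(19−i).
E = 19/19 + 19/18 + 19/17 + 19/16 + 19/15 + 19/14 + 19/13 + 19/12 + 19/11 + 19/10 + 19/9 + 19/8 + 19/7 + 19/6 + 19/5 + 19/4 + 19/3 + 19/2 + 19/1 = 275295799/4084080 ≈ 67.41.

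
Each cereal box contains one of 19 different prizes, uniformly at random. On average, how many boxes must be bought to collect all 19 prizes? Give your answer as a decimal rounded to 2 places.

After i distinct types are collected, each trial gives a new one with probability (19−i)/19, so the expected wait for the next new type is 19/(19−i).
E = 19/19 + 19/18 + 19/17 + 19/16 + 19/15 + 19/14 + 19/13 + 19/12 + 19/11 + 19/10 + 19/9 + 19/8 + 19/7 + 19/6 + 19/5 + 19/4 + 19/3 + 19/2 + 19/1 = 275295799/4084080 ≈ 67.41.

67.41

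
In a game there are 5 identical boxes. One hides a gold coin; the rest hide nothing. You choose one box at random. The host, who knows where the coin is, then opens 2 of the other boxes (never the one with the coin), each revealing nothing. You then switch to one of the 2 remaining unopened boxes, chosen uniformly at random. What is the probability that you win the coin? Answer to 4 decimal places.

0.4000

Your original box holds the coin with probability 1/5, so the other 4 collectively hold it with probability 4/5.
The host can always find 2 empty boxes to open, so the reveals don't change that 4/5; it is now spread over the 2 remaining unopened boxes.
P(win by switching) = (4/5) · (1/2) = 2/5 ≈ 0.4000.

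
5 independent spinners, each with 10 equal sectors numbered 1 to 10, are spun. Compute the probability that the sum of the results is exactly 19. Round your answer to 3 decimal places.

There are 10^5 = 100000 equally likely outcomes.
The number of ordered 5-tuples from {1,…,10} summing to 19 is 2710.
P(sum = 19) = 2710/100000 = 271/10000 ≈ 0.027.

0.027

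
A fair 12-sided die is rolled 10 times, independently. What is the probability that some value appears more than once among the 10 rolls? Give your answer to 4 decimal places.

P(all 10 different) = 12/12 · 11/12 · ··· · 3/12 ≈ 0.0039.
P(at least two equal) = 1 − 0.0039 = 0.9961.

0.9961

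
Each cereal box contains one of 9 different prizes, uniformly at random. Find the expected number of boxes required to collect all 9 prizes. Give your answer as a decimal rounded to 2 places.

After i distinct types are collected, each trial gives a new one with probability (9−i)/9, so the expected wait for the next new type is 9/(9−i).
E = 9/9 + 9/8 + 9/7 + 9/6 + 9/5 + 9/4 + 9/3 + 9/2 + 9/1 = 7129/280 ≈ 25.46.

25.46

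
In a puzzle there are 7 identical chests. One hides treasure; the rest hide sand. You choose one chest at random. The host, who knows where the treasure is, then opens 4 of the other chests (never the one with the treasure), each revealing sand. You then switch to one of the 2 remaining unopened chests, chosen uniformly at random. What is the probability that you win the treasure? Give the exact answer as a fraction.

3/7

Your original chest holds the treasure with probability 1/7, so the other 6 collectively hold it with probability 6/7.
The host can always find 4 empty chests to open, so the reveals don't change that 6/7; it is now spread over the 2 remaining unopened chests.
P(win by switching) = (6/7) · (1/2) = 3/7.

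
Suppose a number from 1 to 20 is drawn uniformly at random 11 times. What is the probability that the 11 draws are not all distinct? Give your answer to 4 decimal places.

P(all 11 different) = 20/20 · 19/20 · ··· · 10/20 ≈ 0.0327.
P(at least two equal) = 1 − 0.0327 = 0.9673.

0.9673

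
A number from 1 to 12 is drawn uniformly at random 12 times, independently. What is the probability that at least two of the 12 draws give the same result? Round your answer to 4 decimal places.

P(all 12 different) = 12/12 · 11/12 · ··· · 1/12 ≈ 0.0001.
P(at least two equal) = 1 − 0.0001 = 0.9999.

0.9999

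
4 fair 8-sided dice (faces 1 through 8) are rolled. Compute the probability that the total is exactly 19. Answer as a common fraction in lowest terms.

21/256

There are 8^4 = 4096 equally likely outcomes.
The number of ordered 4-tuples from {1,…,8} summing to 19 is 336.
P(sum = 19) = 336/4096 = 21/256.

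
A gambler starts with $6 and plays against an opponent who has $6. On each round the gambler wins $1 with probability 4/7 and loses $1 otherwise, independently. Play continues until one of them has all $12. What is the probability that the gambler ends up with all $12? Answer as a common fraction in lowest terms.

Let r = q/p = (3/7)/(4/7) = 3/4. The recurrence P(i) = p·P(i+1) + q·P(i−1) with P(0)=0, P(12)=1 gives P(i) = (1 − r^i)/(1 − r^12).
P(6) = (1 − (3/4)^6) / (1 − (3/4)^12) = 4096/4825.

4096/4825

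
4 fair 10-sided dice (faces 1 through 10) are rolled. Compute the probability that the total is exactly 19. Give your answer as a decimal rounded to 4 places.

There are 10^4 = 10000 equally likely outcomes.
The number of ordered 4-tuples from {1,…,10} summing to 19 is 592.
P(sum = 19) = 592/10000 = 37/625 ≈ 0.0592.

0.0592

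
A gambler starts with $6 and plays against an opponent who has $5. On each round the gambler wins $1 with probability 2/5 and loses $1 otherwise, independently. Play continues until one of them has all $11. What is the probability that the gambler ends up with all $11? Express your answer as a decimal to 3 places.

0.122

Let r = q/p = (3/5)/(2/5) = 3/2. The recurrence P(i) = p·P(i+1) + q·P(i−1) with P(0)=0, P(11)=1 gives P(i) = (1 − r^i)/(1 − r^11).
P(6) = (1 − (3/2)^6) / (1 − (3/2)^11) = 21280/175099 ≈ 0.122.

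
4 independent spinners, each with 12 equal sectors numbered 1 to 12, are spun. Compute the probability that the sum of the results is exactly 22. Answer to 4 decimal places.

There are 12^4 = 20736 equally likely outcomes.
The number of ordered 4-tuples from {1,…,12} summing to 22 is 994.
P(sum = 22) = 994/20736 = 497/10368 ≈ 0.0479.

0.0479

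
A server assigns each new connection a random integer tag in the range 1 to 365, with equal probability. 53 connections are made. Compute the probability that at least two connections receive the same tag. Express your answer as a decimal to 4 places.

It's easier to compute the probability that all 53 are distinct.
P(all distinct) = 365/365 · 364/365 · ··· · 313/365 ≈ 0.0189.
So the probability of at least one match is 1 − 0.0189 = 0.9811.

0.9811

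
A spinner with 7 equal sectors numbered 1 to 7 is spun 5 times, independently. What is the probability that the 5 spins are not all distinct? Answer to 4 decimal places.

0.8501

P(all 5 different) = 7/7 · 6/7 · ··· · 3/7 ≈ 0.1499.
P(at least two equal) = 1 − 0.1499 = 0.8501.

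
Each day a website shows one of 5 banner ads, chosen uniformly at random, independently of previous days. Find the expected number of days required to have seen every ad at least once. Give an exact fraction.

137/12

After i distinct types are collected, each trial gives a new one with probability (5−i)/5, so the expected wait for the next new type is 5/(5−i).
E = 5/5 + 5/4 + 5/3 + 5/2 + 5/1 = 137/12.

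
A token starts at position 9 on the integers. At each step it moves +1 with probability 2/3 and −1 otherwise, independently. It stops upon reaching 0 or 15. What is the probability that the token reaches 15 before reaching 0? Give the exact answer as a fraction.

Let r = q/p = (1/3)/(2/3) = 1/2. The recurrence P(i) = p·P(i+1) + q·P(i−1) with P(0)=0, P(15)=1 gives P(i) = (1 − r^i)/(1 − r^15).
P(9) = (1 − (1/2)^9) / (1 − (1/2)^15) = 4672/4681.

4672/4681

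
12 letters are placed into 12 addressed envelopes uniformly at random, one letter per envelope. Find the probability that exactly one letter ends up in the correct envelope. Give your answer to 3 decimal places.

0.368

Choose which one is fixed: C(12,1) = 12 ways.
The remaining 11 must have no fixed point: D(11) = 14684570.
P = 12·14684570/479001600 = 1468457/3991680 ≈ 0.368.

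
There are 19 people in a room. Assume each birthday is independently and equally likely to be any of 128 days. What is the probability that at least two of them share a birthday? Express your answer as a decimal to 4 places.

It's easier to compute the probability that all 19 are distinct.
P(all distinct) = 128/128 · 127/128 · ··· · 110/128 ≈ 0.2453.
So the probability of at least one match is 1 − 0.2453 = 0.7547.

0.7547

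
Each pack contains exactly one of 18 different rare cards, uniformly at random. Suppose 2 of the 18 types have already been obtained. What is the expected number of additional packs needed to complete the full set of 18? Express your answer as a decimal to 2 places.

Starting from 2 distinct types, each trial gives a new one with probability (18−i)/18 when i types are held, so the wait for the next new type is 18/(18−i).
E = 18/16 + 18/15 + 18/14 + 18/13 + 18/12 + 18/11 + 18/10 + 18/9 + 18/8 + 18/7 + 18/6 + 18/5 + 18/4 + 18/3 + 18/2 + 18/1 = 2436559/40040 ≈ 60.85.

60.85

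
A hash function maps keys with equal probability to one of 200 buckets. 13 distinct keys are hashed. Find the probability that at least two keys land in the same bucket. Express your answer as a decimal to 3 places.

0.329

It's easier to compute the probability that all 13 are distinct.
P(all distinct) = 200/200 · 199/200 · ··· · 188/200 ≈ 0.671.
So the probability of at least one match is 1 − 0.671 = 0.329.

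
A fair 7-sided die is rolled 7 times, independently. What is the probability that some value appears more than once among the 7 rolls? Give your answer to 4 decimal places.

P(all 7 different) = 7/7 · 6/7 · ··· · 1/7 ≈ 0.0061.
P(at least two equal) = 1 − 0.0061 = 0.9939.

0.9939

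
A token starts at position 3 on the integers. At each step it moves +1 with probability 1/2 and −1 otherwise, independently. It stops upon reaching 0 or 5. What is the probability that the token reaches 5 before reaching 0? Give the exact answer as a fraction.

3/5

With a fair step, P(i) = ½P(i−1) + ½P(i+1) with P(0)=0, P(5)=1 has the linear solution P(i) = i/5.
P(3) = 3/5.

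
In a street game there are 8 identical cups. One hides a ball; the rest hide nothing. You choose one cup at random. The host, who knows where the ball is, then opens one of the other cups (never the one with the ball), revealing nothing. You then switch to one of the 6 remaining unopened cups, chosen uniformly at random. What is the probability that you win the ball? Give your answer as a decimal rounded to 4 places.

0.1458

Your original cup holds the ball with probability 1/8, so the other 7 collectively hold it with probability 7/8.
The host can always find an empty cup to open, so this doesn't change that 7/8; it is now spread over the 6 remaining unopened cups.
P(win by switching) = (7/8) · (1/6) = 7/48 ≈ 0.1458.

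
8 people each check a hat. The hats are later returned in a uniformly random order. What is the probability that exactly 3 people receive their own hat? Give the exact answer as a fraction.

Choose which 3 of the 8 are fixed: C(8,3) = 56 ways.
The remaining 5 must have no fixed point: D(5) = 44.
P = 56·44/40320 = 11/180.

11/180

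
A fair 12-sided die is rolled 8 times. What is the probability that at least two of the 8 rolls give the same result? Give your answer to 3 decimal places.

0.954

P(all 8 different) = 12/12 · 11/12 · ··· · 5/12 ≈ 0.046.
P(at least two equal) = 1 − 0.046 = 0.954.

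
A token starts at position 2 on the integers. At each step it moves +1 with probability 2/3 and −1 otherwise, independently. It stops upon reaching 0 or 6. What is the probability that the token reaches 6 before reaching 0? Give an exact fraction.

Let r = q/p = (1/3)/(2/3) = 1/2. The recurrence P(i) = p·P(i+1) + q·P(i−1) with P(0)=0, P(6)=1 gives P(i) = (1 − r^i)/(1 − r^6).
P(2) = (1 − (1/2)^2) / (1 − (1/2)^6) = 16/21.

16/21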